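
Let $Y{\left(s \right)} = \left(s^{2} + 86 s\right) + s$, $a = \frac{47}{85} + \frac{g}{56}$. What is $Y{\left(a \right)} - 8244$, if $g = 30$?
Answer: $- \frac{46154107859}{5664400} \approx -8148.1$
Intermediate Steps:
$a = \frac{2591}{2380}$ ($a = \frac{47}{85} + \frac{30}{56} = 47 \cdot \frac{1}{85} + 30 \cdot \frac{1}{56} = \frac{47}{85} + \frac{15}{28} = \frac{2591}{2380} \approx 1.0887$)
$Y{\left(s \right)} = s^{2} + 87 s$
$Y{\left(a \right)} - 8244 = \frac{2591 \left(87 + \frac{2591}{2380}\right)}{2380} - 8244 = \frac{2591}{2380} \cdot \frac{209651}{2380} - 8244 = \frac{543205741}{5664400} - 8244 = - \frac{46154107859}{5664400}$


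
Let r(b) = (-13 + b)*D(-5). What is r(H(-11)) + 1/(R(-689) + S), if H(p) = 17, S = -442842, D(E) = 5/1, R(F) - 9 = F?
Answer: 8870439/443522 ≈ 20.000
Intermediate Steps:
R(F) = 9 + F
D(E) = 5 (D(E) = 5*1 = 5)
r(b) = -65 + 5*b (r(b) = (-13 + b)*5 = -65 + 5*b)
r(H(-11)) + 1/(R(-689) + S) = (-65 + 5*17) + 1/((9 - 689) - 442842) = (-65 + 85) + 1/(-680 - 442842) = 20 + 1/(-443522) = 20 - 1/443522 = 8870439/443522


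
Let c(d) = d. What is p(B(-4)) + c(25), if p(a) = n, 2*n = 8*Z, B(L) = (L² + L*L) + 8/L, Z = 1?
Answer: 29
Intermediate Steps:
B(L) = 2*L² + 8/L (B(L) = (L² + L²) + 8/L = 2*L² + 8/L)
n = 4 (n = (8*1)/2 = (½)*8 = 4)
p(a) = 4
p(B(-4)) + c(25) = 4 + 25 = 29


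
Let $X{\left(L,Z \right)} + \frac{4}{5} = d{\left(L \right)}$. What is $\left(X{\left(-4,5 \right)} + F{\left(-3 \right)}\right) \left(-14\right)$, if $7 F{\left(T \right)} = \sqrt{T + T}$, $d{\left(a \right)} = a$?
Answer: $\frac{336}{5} - 2 i \sqrt{6} \approx 67.2 - 4.899 i$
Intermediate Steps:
$F{\left(T \right)} = \frac{\sqrt{2} \sqrt{T}}{7}$ ($F{\left(T \right)} = \frac{\sqrt{T + T}}{7} = \frac{\sqrt{2 T}}{7} = \frac{\sqrt{2} \sqrt{T}}{7}$)
$X{\left(L,Z \right)} = - \frac{4}{5} + L$
$\left(X{\left(-4,5 \right)} + F{\left(-3 \right)}\right) \left(-14\right) = \left(\left(- \frac{4}{5} - 4\right) + \frac{\sqrt{2} \sqrt{-3}}{7}\right) \left(-14\right) = \left(- \frac{24}{5} + \frac{\sqrt{2} i \sqrt{3}}{7}\right) \left(-14\right) = \left(- \frac{24}{5} + \frac{i \sqrt{6}}{7}\right) \left(-14\right) = \frac{336}{5} - 2 i \sqrt{6}$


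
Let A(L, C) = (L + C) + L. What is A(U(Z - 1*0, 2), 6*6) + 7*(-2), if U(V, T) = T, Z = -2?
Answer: 26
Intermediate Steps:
A(L, C) = C + 2*L (A(L, C) = (C + L) + L = C + 2*L)
A(U(Z - 1*0, 2), 6*6) + 7*(-2) = (6*6 + 2*2) + 7*(-2) = (36 + 4) - 14 = 40 - 14 = 26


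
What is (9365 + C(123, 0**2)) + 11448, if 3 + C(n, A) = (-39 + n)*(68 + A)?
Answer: 26522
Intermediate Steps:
C(n, A) = -3 + (-39 + n)*(68 + A)
(9365 + C(123, 0**2)) + 11448 = (9365 + (-2655 - 39*0**2 + 68*123 + 0**2*123)) + 11448 = (9365 + (-2655 - 39*0 + 8364 + 0*123)) + 11448 = (9365 + (-2655 + 0 + 8364 + 0)) + 11448 = (9365 + 5709) + 11448 = 15074 + 11448 = 26522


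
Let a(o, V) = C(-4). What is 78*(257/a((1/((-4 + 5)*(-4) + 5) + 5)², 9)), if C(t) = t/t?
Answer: 20046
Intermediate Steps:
C(t) = 1
a(o, V) = 1
78*(257/a((1/((-4 + 5)*(-4) + 5) + 5)², 9)) = 78*(257/1) = 78*(257*1) = 78*257 = 20046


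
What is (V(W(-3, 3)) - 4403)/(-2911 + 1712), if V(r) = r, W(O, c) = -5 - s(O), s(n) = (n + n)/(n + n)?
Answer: 4409/1199 ≈ 3.6772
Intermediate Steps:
s(n) = 1 (s(n) = (2*n)/((2*n)) = (2*n)*(1/(2*n)) = 1)
W(O, c) = -6 (W(O, c) = -5 - 1*1 = -5 - 1 = -6)
(V(W(-3, 3)) - 4403)/(-2911 + 1712) = (-6 - 4403)/(-2911 + 1712) = -4409/(-1199) = -4409*(-1/1199) = 4409/1199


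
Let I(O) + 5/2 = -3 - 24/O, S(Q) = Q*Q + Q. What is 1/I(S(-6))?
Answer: -10/63 ≈ -0.15873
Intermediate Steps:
S(Q) = Q + Q² (S(Q) = Q² + Q = Q + Q²)
I(O) = -11/2 - 24/O (I(O) = -5/2 + (-3 - 24/O) = -11/2 - 24/O)
1/I(S(-6)) = 1/(-11/2 - 24*(-1/(6*(1 - 6)))) = 1/(-11/2 - 24/((-6*(-5)))) = 1/(-11/2 - 24/30) = 1/(-11/2 - 24*1/30) = 1/(-11/2 - ⅘) = 1/(-63/10) = -10/63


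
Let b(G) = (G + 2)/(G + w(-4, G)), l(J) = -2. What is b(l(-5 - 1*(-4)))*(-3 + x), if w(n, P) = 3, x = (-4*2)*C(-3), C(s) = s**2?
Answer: 0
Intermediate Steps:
x = -72 (x = -4*2*(-3)**2 = -8*9 = -72)
b(G) = (2 + G)/(3 + G) (b(G) = (G + 2)/(G + 3) = (2 + G)/(3 + G))
b(l(-5 - 1*(-4)))*(-3 + x) = ((2 - 2)/(3 - 2))*(-3 - 72) = (0/1)*(-75) = (1*0)*(-75) = 0*(-75) = 0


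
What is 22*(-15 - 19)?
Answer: -748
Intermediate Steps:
22*(-15 - 19) = 22*(-34) = -748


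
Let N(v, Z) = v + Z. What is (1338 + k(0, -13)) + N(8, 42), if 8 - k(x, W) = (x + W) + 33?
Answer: 1376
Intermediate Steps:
k(x, W) = -25 - W - x (k(x, W) = 8 - ((x + W) + 33) = 8 - ((W + x) + 33) = 8 - (33 + W + x) = 8 + (-33 - W - x) = -25 - W - x)
N(v, Z) = Z + v
(1338 + k(0, -13)) + N(8, 42) = (1338 + (-25 - 1*(-13) - 1*0)) + (42 + 8) = (1338 + (-25 + 13 + 0)) + 50 = (1338 - 12) + 50 = 1326 + 50 = 1376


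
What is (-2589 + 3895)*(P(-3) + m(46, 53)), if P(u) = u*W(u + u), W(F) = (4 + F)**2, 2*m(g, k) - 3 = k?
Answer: 20896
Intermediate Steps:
m(g, k) = 3/2 + k/2
P(u) = u*(4 + 2*u)**2 (P(u) = u*(4 + (u + u))**2 = u*(4 + 2*u)**2)
(-2589 + 3895)*(P(-3) + m(46, 53)) = (-2589 + 3895)*(4*(-3)*(2 - 3)**2 + (3/2 + (1/2)*53)) = 1306*(4*(-3)*(-1)**2 + (3/2 + 53/2)) = 1306*(4*(-3)*1 + 28) = 1306*(-12 + 28) = 1306*16 = 20896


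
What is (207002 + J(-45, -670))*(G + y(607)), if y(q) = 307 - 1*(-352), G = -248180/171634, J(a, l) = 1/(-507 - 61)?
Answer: 6634796952558255/48744056 ≈ 1.3611e+8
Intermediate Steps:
J(a, l) = -1/568 (J(a, l) = 1/(-568) = -1/568)
G = -124090/85817 (G = -248180*1/171634 = -124090/85817 ≈ -1.4460)
y(q) = 659 (y(q) = 307 + 352 = 659)
(207002 + J(-45, -670))*(G + y(607)) = (207002 - 1/568)*(-124090/85817 + 659) = (117577135/568)*(56429313/85817) = 6634796952558255/48744056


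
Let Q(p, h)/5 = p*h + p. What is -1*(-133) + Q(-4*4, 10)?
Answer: -747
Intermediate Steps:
Q(p, h) = 5*p + 5*h*p (Q(p, h) = 5*(p*h + p) = 5*(h*p + p) = 5*(p + h*p) = 5*p + 5*h*p)
-1*(-133) + Q(-4*4, 10) = -1*(-133) + 5*(-4*4)*(1 + 10) = 133 + 5*(-16)*11 = 133 - 880 = -747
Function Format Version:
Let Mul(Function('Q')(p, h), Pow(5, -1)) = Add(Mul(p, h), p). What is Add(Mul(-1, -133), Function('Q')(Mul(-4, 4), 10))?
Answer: -747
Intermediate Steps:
Function('Q')(p, h) = Add(Mul(5, p), Mul(5, h, p)) (Function('Q')(p, h) = Mul(5, Add(Mul(p, h), p)) = Mul(5, Add(Mul(h, p), p)) = Mul(5, Add(p, Mul(h, p))) = Add(Mul(5, p), Mul(5, h, p)))
Add(Mul(-1, -133), Function('Q')(Mul(-4, 4), 10)) = Add(Mul(-1, -133), Mul(5, Mul(-4, 4), Add(1, 10))) = Add(133, Mul(5, -16, 11)) = Add(133, -880) = -747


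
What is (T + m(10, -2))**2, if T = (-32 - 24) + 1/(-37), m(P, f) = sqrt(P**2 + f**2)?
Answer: 4439705/1369 - 8292*sqrt(26)/37 ≈ 2100.3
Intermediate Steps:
T = -2073/37 (T = -56 - 1/37 = -2073/37 ≈ -56.027)
(T + m(10, -2))**2 = (-2073/37 + sqrt(10**2 + (-2)**2))**2 = (-2073/37 + sqrt(100 + 4))**2 = (-2073/37 + sqrt(104))**2 = (-2073/37 + 2*sqrt(26))**2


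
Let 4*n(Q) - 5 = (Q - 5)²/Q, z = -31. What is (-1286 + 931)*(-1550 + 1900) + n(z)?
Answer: -15408141/124 ≈ -1.2426e+5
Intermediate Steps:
n(Q) = 5/4 + (-5 + Q)²/(4*Q) (n(Q) = 5/4 + ((Q - 5)²/Q)/4 = 5/4 + ((-5 + Q)²/Q)/4 = 5/4 + (-5 + Q)²/(4*Q))
(-1286 + 931)*(-1550 + 1900) + n(z) = (-1286 + 931)*(-1550 + 1900) + (¼)*((-5 - 31)² + 5*(-31))/(-31) = -355*350 + (¼)*(-1/31)*((-36)² - 155) = -124250 + (¼)*(-1/31)*(1296 - 155) = -124250 + (¼)*(-1/31)*1141 = -124250 - 1141/124 = -15408141/124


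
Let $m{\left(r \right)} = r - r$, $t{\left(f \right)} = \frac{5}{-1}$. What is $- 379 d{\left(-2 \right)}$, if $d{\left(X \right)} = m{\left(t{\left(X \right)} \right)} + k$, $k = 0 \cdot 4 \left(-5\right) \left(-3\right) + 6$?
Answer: $-2274$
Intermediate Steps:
$t{\left(f \right)} = -5$ ($t{\left(f \right)} = 5 \left(-1\right) = -5$)
$k = 6$ ($k = 0 \left(-5\right) \left(-3\right) + 6 = 0 \left(-3\right) + 6 = 0 + 6 = 6$)
$m{\left(r \right)} = 0$
$d{\left(X \right)} = 6$ ($d{\left(X \right)} = 0 + 6 = 6$)
$- 379 d{\left(-2 \right)} = \left(-379\right) 6 = -2274$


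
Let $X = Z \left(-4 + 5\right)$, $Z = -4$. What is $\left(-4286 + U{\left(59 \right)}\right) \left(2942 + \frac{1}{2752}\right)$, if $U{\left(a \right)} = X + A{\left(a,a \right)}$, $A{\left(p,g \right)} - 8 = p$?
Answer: $- \frac{34191033855}{2752} \approx -1.2424 \cdot 10^{7}$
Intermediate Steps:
$X = -4$ ($X = - 4 \left(-4 + 5\right) = \left(-4\right) 1 = -4$)
$A{\left(p,g \right)} = 8 + p$
$U{\left(a \right)} = 4 + a$ ($U{\left(a \right)} = -4 + \left(8 + a\right) = 4 + a$)
$\left(-4286 + U{\left(59 \right)}\right) \left(2942 + \frac{1}{2752}\right) = \left(-4286 + \left(4 + 59\right)\right) \left(2942 + \frac{1}{2752}\right) = \left(-4286 + 63\right) \left(2942 + \frac{1}{2752}\right) = \left(-4223\right) \frac{8096385}{2752} = - \frac{34191033855}{2752}$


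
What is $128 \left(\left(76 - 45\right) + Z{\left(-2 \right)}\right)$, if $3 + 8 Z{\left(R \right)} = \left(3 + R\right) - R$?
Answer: $3968$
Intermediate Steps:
$Z{\left(R \right)} = 0$ ($Z{\left(R \right)} = - \frac{3}{8} + \frac{\left(3 + R\right) - R}{8} = - \frac{3}{8} + \frac{1}{8} \cdot 3 = - \frac{3}{8} + \frac{3}{8} = 0$)
$128 \left(\left(76 - 45\right) + Z{\left(-2 \right)}\right) = 128 \left(\left(76 - 45\right) + 0\right) = 128 \left(31 + 0\right) = 128 \cdot 31 = 3968$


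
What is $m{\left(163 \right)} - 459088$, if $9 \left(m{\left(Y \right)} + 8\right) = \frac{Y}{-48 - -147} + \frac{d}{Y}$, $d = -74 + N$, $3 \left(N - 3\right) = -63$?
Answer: $- \frac{66675871907}{145233} \approx -4.591 \cdot 10^{5}$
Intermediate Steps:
$N = -18$ ($N = 3 + \frac{1}{3} \left(-63\right) = 3 - 21 = -18$)
$d = -92$ ($d = -74 - 18 = -92$)
$m{\left(Y \right)} = -8 - \frac{92}{9 Y} + \frac{Y}{891}$ ($m{\left(Y \right)} = -8 + \frac{\frac{Y}{-48 - -147} - \frac{92}{Y}}{9} = -8 + \frac{\frac{Y}{-48 + 147} - \frac{92}{Y}}{9} = -8 + \frac{\frac{Y}{99} - \frac{92}{Y}}{9} = -8 + \frac{- \frac{92}{Y} + \frac{Y}{99}}{9} = -8 + \left(- \frac{92}{9 Y} + \frac{Y}{891}\right) = -8 - \frac{92}{9 Y} + \frac{Y}{891}$)
$m{\left(163 \right)} - 459088 = \frac{-9108 + 163 \left(-7128 + 163\right)}{891 \cdot 163} - 459088 = \frac{1}{891} \cdot \frac{1}{163} \left(-9108 + 163 \left(-6965\right)\right) - 459088 = \frac{1}{891} \cdot \frac{1}{163} \left(-9108 - 1135295\right) - 459088 = \frac{1}{891} \cdot \frac{1}{163} \left(-1144403\right) - 459088 = - \frac{1144403}{145233} - 459088 = - \frac{66675871907}{145233}$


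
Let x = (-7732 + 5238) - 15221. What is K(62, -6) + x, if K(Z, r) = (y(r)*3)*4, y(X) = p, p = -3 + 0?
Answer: -17751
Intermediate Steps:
p = -3
y(X) = -3
K(Z, r) = -36 (K(Z, r) = -3*3*4 = -9*4 = -36)
x = -17715 (x = -2494 - 15221 = -17715)
K(62, -6) + x = -36 - 17715 = -17751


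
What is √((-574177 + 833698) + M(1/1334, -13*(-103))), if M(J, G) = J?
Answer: √461832154010/1334 ≈ 509.43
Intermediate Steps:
√((-574177 + 833698) + M(1/1334, -13*(-103))) = √((-574177 + 833698) + 1/1334) = √(259521 + 1/1334) = √(346201015/1334) = √461832154010/1334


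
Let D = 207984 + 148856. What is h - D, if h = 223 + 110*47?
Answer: -351447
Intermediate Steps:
h = 5393 (h = 223 + 5170 = 5393)
D = 356840
h - D = 5393 - 1*356840 = 5393 - 356840 = -351447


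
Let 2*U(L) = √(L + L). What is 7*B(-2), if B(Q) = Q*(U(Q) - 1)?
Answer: 14 - 14*I ≈ 14.0 - 14.0*I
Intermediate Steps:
U(L) = √2*√L/2 (U(L) = √(L + L)/2 = √(2*L)/2 = (√2*√L)/2 = √2*√L/2)
B(Q) = Q*(-1 + √2*√Q/2) (B(Q) = Q*(√2*√Q/2 - 1) = Q*(-1 + √2*√Q/2))
7*B(-2) = 7*(-1*(-2) + √2*(-2)^(3/2)/2) = 7*(2 + √2*(-2*I*√2)/2) = 7*(2 - 2*I) = 14 - 14*I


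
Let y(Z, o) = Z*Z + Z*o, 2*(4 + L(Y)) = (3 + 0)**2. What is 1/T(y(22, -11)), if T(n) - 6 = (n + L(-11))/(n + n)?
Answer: 968/6293 ≈ 0.15382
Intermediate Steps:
L(Y) = 1/2 (L(Y) = -4 + (3 + 0)**2/2 = -4 + (1/2)*3**2 = -4 + (1/2)*9 = -4 + 9/2 = 1/2)
y(Z, o) = Z**2 + Z*o
T(n) = 6 + (1/2 + n)/(2*n) (T(n) = 6 + (n + 1/2)/(n + n) = 6 + (1/2 + n)/((2*n)) = 6 + (1/2 + n)*(1/(2*n)) = 6 + (1/2 + n)/(2*n))
1/T(y(22, -11)) = 1/((1 + 26*(22*(22 - 11)))/(4*((22*(22 - 11))))) = 1/((1 + 26*(22*11))/(4*((22*11)))) = 1/((1/4)*(1 + 26*242)/242) = 1/((1/4)*(1/242)*(1 + 6292)) = 1/((1/4)*(1/242)*6293) = 1/(6293/968) = 968/6293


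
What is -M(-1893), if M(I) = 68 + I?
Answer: 1825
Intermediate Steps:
-M(-1893) = -(68 - 1893) = -1*(-1825) = 1825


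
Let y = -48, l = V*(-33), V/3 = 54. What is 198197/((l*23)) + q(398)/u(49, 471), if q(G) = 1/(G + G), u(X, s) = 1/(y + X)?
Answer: -78820927/48937284 ≈ -1.6107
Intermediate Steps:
V = 162 (V = 3*54 = 162)
l = -5346 (l = 162*(-33) = -5346)
u(X, s) = 1/(-48 + X)
q(G) = 1/(2*G)
198197/((l*23)) + q(398)/u(49, 471) = 198197/((-5346*23)) + ((½)/398)/(1/(-48 + 49)) = 198197/(-122958) + ((½)*(1/398))/(1/1) = 198197*(-1/122958) + (1/796)/1 = -198197/122958 + (1/796)*1 = -198197/122958 + 1/796 = -78820927/48937284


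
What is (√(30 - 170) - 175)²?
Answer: 30485 - 700*I*√35 ≈ 30485.0 - 4141.3*I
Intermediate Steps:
(√(30 - 170) - 175)² = (√(-140) - 175)² = (2*I*√35 - 175)² = (-175 + 2*I*√35)²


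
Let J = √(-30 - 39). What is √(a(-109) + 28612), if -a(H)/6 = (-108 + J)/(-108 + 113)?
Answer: √(718540 - 30*I*√69)/5 ≈ 169.53 - 0.029398*I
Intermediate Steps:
J = I*√69 (J = √(-69) = I*√69 ≈ 8.3066*I)
a(H) = 648/5 - 6*I*√69/5 (a(H) = -6*(-108 + I*√69)/(-108 + 113) = -6*(-108 + I*√69)/5 = -6*(-108/5 + I*√69/5) = 648/5 - 6*I*√69/5)
√(a(-109) + 28612) = √((648/5 - 6*I*√69/5) + 28612) = √(143708/5 - 6*I*√69/5)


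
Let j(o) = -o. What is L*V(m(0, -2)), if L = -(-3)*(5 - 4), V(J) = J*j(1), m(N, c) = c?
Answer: 6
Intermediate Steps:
V(J) = -J (V(J) = J*(-1*1) = J*(-1) = -J)
L = 3 (L = -(-3) = -1*(-3) = 3)
L*V(m(0, -2)) = 3*(-1*(-2)) = 3*2 = 6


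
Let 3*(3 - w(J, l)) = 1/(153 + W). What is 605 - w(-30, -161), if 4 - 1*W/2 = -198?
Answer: 1005943/1671 ≈ 602.00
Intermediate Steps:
W = 404 (W = 8 - 2*(-198) = 8 + 396 = 404)
w(J, l) = 5012/1671 (w(J, l) = 3 - 1/(3*(153 + 404)) = 3 - ⅓/557 = 3 - ⅓*1/557 = 3 - 1/1671 = 5012/1671)
605 - w(-30, -161) = 605 - 1*5012/1671 = 605 - 5012/1671 = 1005943/1671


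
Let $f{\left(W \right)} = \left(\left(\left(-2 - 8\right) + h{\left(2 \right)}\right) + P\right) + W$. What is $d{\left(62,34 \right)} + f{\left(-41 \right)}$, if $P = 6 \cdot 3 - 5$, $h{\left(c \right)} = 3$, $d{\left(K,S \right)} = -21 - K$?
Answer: $-118$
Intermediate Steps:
$P = 13$ ($P = 18 - 5 = 13$)
$f{\left(W \right)} = 6 + W$ ($f{\left(W \right)} = \left(\left(\left(-2 - 8\right) + 3\right) + 13\right) + W = \left(\left(-10 + 3\right) + 13\right) + W = \left(-7 + 13\right) + W = 6 + W$)
$d{\left(62,34 \right)} + f{\left(-41 \right)} = \left(-21 - 62\right) + \left(6 - 41\right) = \left(-21 - 62\right) - 35 = -83 - 35 = -118$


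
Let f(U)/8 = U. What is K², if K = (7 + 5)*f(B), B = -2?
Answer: 36864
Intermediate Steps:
f(U) = 8*U
K = -192 (K = (7 + 5)*(8*(-2)) = 12*(-16) = -192)
K² = (-192)² = 36864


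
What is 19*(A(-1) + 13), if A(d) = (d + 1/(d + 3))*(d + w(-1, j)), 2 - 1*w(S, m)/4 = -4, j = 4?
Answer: 57/2 ≈ 28.500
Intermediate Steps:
w(S, m) = 24 (w(S, m) = 8 - 4*(-4) = 8 + 16 = 24)
A(d) = (24 + d)*(d + 1/(3 + d)) (A(d) = (d + 1/(d + 3))*(d + 24) = (d + 1/(3 + d))*(24 + d) = (24 + d)*(d + 1/(3 + d)))
19*(A(-1) + 13) = 19*((24 + (-1)³ + 27*(-1)² + 73*(-1))/(3 - 1) + 13) = 19*((24 - 1 + 27*1 - 73)/2 + 13) = 19*((24 - 1 + 27 - 73)/2 + 13) = 19*((½)*(-23) + 13) = 19*(-23/2 + 13) = 19*(3/2) = 57/2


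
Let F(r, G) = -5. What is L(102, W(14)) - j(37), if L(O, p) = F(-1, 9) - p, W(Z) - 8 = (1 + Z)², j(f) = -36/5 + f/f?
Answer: -1159/5 ≈ -231.80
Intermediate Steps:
j(f) = -31/5 (j(f) = -36*⅕ + 1 = -36/5 + 1 = -31/5)
W(Z) = 8 + (1 + Z)²
L(O, p) = -5 - p
L(102, W(14)) - j(37) = (-5 - (8 + (1 + 14)²)) - 1*(-31/5) = (-5 - (8 + 15²)) + 31/5 = (-5 - (8 + 225)) + 31/5 = (-5 - 1*233) + 31/5 = (-5 - 233) + 31/5 = -238 + 31/5 = -1159/5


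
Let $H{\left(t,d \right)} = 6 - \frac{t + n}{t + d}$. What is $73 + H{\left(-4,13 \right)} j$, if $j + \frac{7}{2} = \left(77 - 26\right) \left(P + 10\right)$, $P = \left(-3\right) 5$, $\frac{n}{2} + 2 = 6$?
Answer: $- \frac{12268}{9} \approx -1363.1$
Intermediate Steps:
$n = 8$ ($n = -4 + 2 \cdot 6 = -4 + 12 = 8$)
$P = -15$
$H{\left(t,d \right)} = 6 - \frac{8 + t}{d + t}$ ($H{\left(t,d \right)} = 6 - \frac{t + 8}{t + d} = 6 - \frac{8 + t}{d + t}$)
$j = - \frac{517}{2}$ ($j = - \frac{7}{2} + \left(77 - 26\right) \left(-15 + 10\right) = - \frac{7}{2} + 51 \left(-5\right) = - \frac{7}{2} - 255 = - \frac{517}{2} \approx -258.5$)
$73 + H{\left(-4,13 \right)} j = 73 + \frac{-8 + 5 \left(-4\right) + 6 \cdot 13}{13 - 4} \left(- \frac{517}{2}\right) = 73 + \frac{-8 - 20 + 78}{9} \left(- \frac{517}{2}\right) = 73 + \frac{1}{9} \cdot 50 \left(- \frac{517}{2}\right) = 73 + \frac{50}{9} \left(- \frac{517}{2}\right) = 73 - \frac{12925}{9} = - \frac{12268}{9}$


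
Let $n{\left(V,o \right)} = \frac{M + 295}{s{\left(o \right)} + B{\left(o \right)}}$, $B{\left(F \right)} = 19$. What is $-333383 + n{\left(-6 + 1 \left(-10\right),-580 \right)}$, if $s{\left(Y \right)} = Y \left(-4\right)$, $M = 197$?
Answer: $- \frac{779782345}{2339} \approx -3.3338 \cdot 10^{5}$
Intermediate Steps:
$s{\left(Y \right)} = - 4 Y$
$n{\left(V,o \right)} = \frac{492}{19 - 4 o}$ ($n{\left(V,o \right)} = \frac{197 + 295}{- 4 o + 19} = \frac{492}{19 - 4 o}$)
$-333383 + n{\left(-6 + 1 \left(-10\right),-580 \right)} = -333383 - \frac{492}{-19 + 4 \left(-580\right)} = -333383 - \frac{492}{-19 - 2320} = -333383 - \frac{492}{-2339} = -333383 - - \frac{492}{2339} = -333383 + \frac{492}{2339} = - \frac{779782345}{2339}$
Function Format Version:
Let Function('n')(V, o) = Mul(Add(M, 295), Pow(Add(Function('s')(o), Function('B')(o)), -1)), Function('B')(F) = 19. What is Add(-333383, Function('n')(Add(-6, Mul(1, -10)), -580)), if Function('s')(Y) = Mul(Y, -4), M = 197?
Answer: Rational(-779782345, 2339) ≈ -3.3338e+5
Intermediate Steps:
Function('s')(Y) = Mul(-4, Y)
Function('n')(V, o) = Mul(492, Pow(Add(19, Mul(-4, o)), -1)) (Function('n')(V, o) = Mul(Add(197, 295), Pow(Add(Mul(-4, o), 19), -1)) = Mul(492, Pow(Add(19, Mul(-4, o)), -1)))
Add(-333383, Function('n')(Add(-6, Mul(1, -10)), -580)) = Add(-333383, Mul(-492, Pow(Add(-19, Mul(4, -580)), -1))) = Add(-333383, Mul(-492, Pow(Add(-19, -2320), -1))) = Add(-333383, Mul(-492, Pow(-2339, -1))) = Add(-333383, Mul(-492, Rational(-1, 2339))) = Add(-333383, Rational(492, 2339)) = Rational(-779782345, 2339)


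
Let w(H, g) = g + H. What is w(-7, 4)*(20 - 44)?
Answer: 72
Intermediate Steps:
w(H, g) = H + g
w(-7, 4)*(20 - 44) = (-7 + 4)*(20 - 44) = -3*(-24) = 72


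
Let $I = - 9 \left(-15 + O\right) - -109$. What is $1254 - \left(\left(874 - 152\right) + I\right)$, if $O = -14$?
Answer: $162$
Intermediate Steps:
$I = 370$ ($I = - 9 \left(-15 - 14\right) - -109 = \left(-9\right) \left(-29\right) + 109 = 261 + 109 = 370$)
$1254 - \left(\left(874 - 152\right) + I\right) = 1254 - \left(\left(874 - 152\right) + 370\right) = 1254 - \left(722 + 370\right) = 1254 - 1092 = 162$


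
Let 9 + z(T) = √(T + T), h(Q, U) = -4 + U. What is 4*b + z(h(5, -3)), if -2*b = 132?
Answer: -273 + I*√14 ≈ -273.0 + 3.7417*I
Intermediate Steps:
b = -66 (b = -½*132 = -66)
z(T) = -9 + √2*√T (z(T) = -9 + √(T + T) = -9 + √(2*T) = -9 + √2*√T)
4*b + z(h(5, -3)) = 4*(-66) + (-9 + √2*√(-4 - 3)) = -264 + (-9 + √2*√(-7)) = -264 + (-9 + √2*(I*√7)) = -264 + (-9 + I*√14) = -273 + I*√14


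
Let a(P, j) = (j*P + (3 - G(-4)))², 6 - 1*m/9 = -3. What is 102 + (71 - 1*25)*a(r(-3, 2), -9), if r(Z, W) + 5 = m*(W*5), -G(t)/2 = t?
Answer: 2417875102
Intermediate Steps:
G(t) = -2*t
m = 81 (m = 54 - 9*(-3) = 54 + 27 = 81)
r(Z, W) = -5 + 405*W (r(Z, W) = -5 + 81*(W*5) = -5 + 81*(5*W) = -5 + 405*W)
a(P, j) = (-5 + P*j)² (a(P, j) = (j*P + (3 - (-2)*(-4)))² = (P*j + (3 - 1*8))² = (P*j + (3 - 8))² = (P*j - 5)² = (-5 + P*j)²)
102 + (71 - 1*25)*a(r(-3, 2), -9) = 102 + (71 - 1*25)*(-5 + (-5 + 405*2)*(-9))² = 102 + (71 - 25)*(-5 + (-5 + 810)*(-9))² = 102 + 46*(-5 + 805*(-9))² = 102 + 46*(-5 - 7245)² = 102 + 46*(-7250)² = 102 + 46*52562500 = 102 + 2417875000 = 2417875102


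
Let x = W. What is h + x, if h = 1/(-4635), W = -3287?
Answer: -15235246/4635 ≈ -3287.0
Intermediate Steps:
h = -1/4635 ≈ -0.00021575
x = -3287
h + x = -1/4635 - 3287 = -15235246/4635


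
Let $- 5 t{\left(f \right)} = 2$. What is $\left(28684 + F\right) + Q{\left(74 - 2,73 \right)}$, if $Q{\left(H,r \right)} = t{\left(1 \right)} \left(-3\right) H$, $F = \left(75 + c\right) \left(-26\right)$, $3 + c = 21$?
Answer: $\frac{131762}{5} \approx 26352.0$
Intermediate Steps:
$c = 18$ ($c = -3 + 21 = 18$)
$t{\left(f \right)} = - \frac{2}{5}$ ($t{\left(f \right)} = \left(- \frac{1}{5}\right) 2 = - \frac{2}{5}$)
$F = -2418$ ($F = \left(75 + 18\right) \left(-26\right) = 93 \left(-26\right) = -2418$)
$Q{\left(H,r \right)} = \frac{6 H}{5}$ ($Q{\left(H,r \right)} = \left(- \frac{2}{5}\right) \left(-3\right) H = \frac{6 H}{5}$)
$\left(28684 + F\right) + Q{\left(74 - 2,73 \right)} = \left(28684 - 2418\right) + \frac{6 \left(74 - 2\right)}{5} = 26266 + \frac{6}{5} \cdot 72 = 26266 + \frac{432}{5} = \frac{131762}{5}$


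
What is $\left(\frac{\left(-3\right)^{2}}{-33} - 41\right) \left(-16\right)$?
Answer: $\frac{7264}{11} \approx 660.36$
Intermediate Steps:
$\left(\frac{\left(-3\right)^{2}}{-33} - 41\right) \left(-16\right) = \left(9 \left(- \frac{1}{33}\right) - 41\right) \left(-16\right) = \left(- \frac{3}{11} - 41\right) \left(-16\right) = \left(- \frac{454}{11}\right) \left(-16\right) = \frac{7264}{11}$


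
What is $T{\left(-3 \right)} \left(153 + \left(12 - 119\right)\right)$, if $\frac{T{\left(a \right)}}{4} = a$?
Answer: $-552$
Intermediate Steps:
$T{\left(a \right)} = 4 a$
$T{\left(-3 \right)} \left(153 + \left(12 - 119\right)\right) = 4 \left(-3\right) \left(153 + \left(12 - 119\right)\right) = - 12 \left(153 + \left(12 - 119\right)\right) = - 12 \left(153 - 107\right) = \left(-12\right) 46 = -552$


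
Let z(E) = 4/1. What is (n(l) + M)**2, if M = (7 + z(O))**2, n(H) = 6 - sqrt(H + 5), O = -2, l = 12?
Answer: (127 - sqrt(17))**2 ≈ 15099.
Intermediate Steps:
z(E) = 4 (z(E) = 4*1 = 4)
n(H) = 6 - sqrt(5 + H)
M = 121 (M = (7 + 4)**2 = 11**2 = 121)
(n(l) + M)**2 = ((6 - sqrt(5 + 12)) + 121)**2 = ((6 - sqrt(17)) + 121)**2 = (127 - sqrt(17))**2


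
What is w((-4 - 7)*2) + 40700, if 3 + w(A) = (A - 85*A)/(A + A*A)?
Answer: 40701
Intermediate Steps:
w(A) = -3 - 84*A/(A + A²) (w(A) = -3 + (A - 85*A)/(A + A*A) = -3 + (-84*A)/(A + A²) = -3 - 84*A/(A + A²))
w((-4 - 7)*2) + 40700 = 3*(-29 - (-4 - 7)*2)/(1 + (-4 - 7)*2) + 40700 = 3*(-29 - (-11)*2)/(1 - 11*2) + 40700 = 3*(-29 - 1*(-22))/(1 - 22) + 40700 = 3*(-29 + 22)/(-21) + 40700 = 3*(-1/21)*(-7) + 40700 = 1 + 40700 = 40701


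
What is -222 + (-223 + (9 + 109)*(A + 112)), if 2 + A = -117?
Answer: -1271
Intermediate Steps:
A = -119 (A = -2 - 117 = -119)
-222 + (-223 + (9 + 109)*(A + 112)) = -222 + (-223 + (9 + 109)*(-119 + 112)) = -222 + (-223 + 118*(-7)) = -222 + (-223 - 826) = -222 - 1049 = -1271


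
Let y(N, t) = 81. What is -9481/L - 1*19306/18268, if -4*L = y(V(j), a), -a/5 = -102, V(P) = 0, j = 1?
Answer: 345615923/739854 ≈ 467.14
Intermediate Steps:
a = 510 (a = -5*(-102) = 510)
L = -81/4 (L = -¼*81 = -81/4 ≈ -20.250)
-9481/L - 1*19306/18268 = -9481/(-81/4) - 1*19306/18268 = -9481*(-4/81) - 19306*1/18268 = 37924/81 - 9653/9134 = 345615923/739854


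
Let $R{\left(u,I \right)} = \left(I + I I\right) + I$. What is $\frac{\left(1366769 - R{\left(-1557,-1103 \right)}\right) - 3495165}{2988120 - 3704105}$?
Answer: $\frac{3342799}{715985} \approx 4.6688$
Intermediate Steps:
$R{\left(u,I \right)} = I^{2} + 2 I$ ($R{\left(u,I \right)} = \left(I + I^{2}\right) + I = I^{2} + 2 I$)
$\frac{\left(1366769 - R{\left(-1557,-1103 \right)}\right) - 3495165}{2988120 - 3704105} = \frac{\left(1366769 - - 1103 \left(2 - 1103\right)\right) - 3495165}{2988120 - 3704105} = \frac{\left(1366769 - \left(-1103\right) \left(-1101\right)\right) - 3495165}{-715985} = \left(\left(1366769 - 1214403\right) - 3495165\right) \left(- \frac{1}{715985}\right) = \left(152366 - 3495165\right) \left(- \frac{1}{715985}\right) = \left(-3342799\right) \left(- \frac{1}{715985}\right) = \frac{3342799}{715985}$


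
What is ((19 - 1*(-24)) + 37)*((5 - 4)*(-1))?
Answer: -80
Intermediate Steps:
((19 - 1*(-24)) + 37)*((5 - 4)*(-1)) = ((19 + 24) + 37)*(1*(-1)) = (43 + 37)*(-1) = 80*(-1) = -80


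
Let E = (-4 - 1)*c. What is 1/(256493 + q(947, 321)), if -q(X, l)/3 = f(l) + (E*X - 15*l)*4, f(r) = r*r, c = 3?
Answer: 1/175610 ≈ 5.6944e-6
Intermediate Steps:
E = -15 (E = (-4 - 1)*3 = -5*3 = -15)
f(r) = r²
q(X, l) = -3*l² + 180*X + 180*l (q(X, l) = -3*(l² + (-15*X - 15*l)*4) = -3*(l² + (-60*X - 60*l)) = -3*(l² - 60*X - 60*l) = -3*l² + 180*X + 180*l)
1/(256493 + q(947, 321)) = 1/(256493 + (-3*321² + 180*947 + 180*321)) = 1/(256493 + (-3*103041 + 170460 + 57780)) = 1/(256493 + (-309123 + 170460 + 57780)) = 1/(256493 - 80883) = 1/175610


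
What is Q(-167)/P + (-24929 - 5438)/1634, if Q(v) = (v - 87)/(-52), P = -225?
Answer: -44463617/2389725 ≈ -18.606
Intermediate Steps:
Q(v) = 87/52 - v/52 (Q(v) = (-87 + v)*(-1/52) = 87/52 - v/52)
Q(-167)/P + (-24929 - 5438)/1634 = (87/52 - 1/52*(-167))/(-225) + (-24929 - 5438)/1634 = (87/52 + 167/52)*(-1/225) - 30367*1/1634 = (127/26)*(-1/225) - 30367/1634 = -127/5850 - 30367/1634 = -44463617/2389725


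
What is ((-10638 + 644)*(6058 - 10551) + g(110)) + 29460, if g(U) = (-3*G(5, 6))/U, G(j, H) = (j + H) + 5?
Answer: 2471287586/55 ≈ 4.4932e+7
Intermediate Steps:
G(j, H) = 5 + H + j (G(j, H) = (H + j) + 5 = 5 + H + j)
g(U) = -48/U (g(U) = (-3*(5 + 6 + 5))/U = (-3*16)/U = -48/U)
((-10638 + 644)*(6058 - 10551) + g(110)) + 29460 = ((-10638 + 644)*(6058 - 10551) - 48/110) + 29460 = (-9994*(-4493) - 48*1/110) + 29460 = (44903042 - 24/55) + 29460 = 2469667286/55 + 29460 = 2471287586/55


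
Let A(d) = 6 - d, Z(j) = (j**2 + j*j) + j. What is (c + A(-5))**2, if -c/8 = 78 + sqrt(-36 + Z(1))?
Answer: 373657 + 9808*I*sqrt(33) ≈ 3.7366e+5 + 56343.0*I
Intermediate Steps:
Z(j) = j + 2*j**2 (Z(j) = (j**2 + j**2) + j = 2*j**2 + j = j + 2*j**2)
c = -624 - 8*I*sqrt(33) (c = -8*(78 + sqrt(-36 + 1*(1 + 2*1))) = -8*(78 + sqrt(-36 + 1*(1 + 2))) = -8*(78 + sqrt(-36 + 1*3)) = -8*(78 + sqrt(-36 + 3)) = -8*(78 + sqrt(-33)) = -8*(78 + I*sqrt(33)) = -624 - 8*I*sqrt(33) ≈ -624.0 - 45.956*I)
(c + A(-5))**2 = ((-624 - 8*I*sqrt(33)) + (6 - 1*(-5)))**2 = ((-624 - 8*I*sqrt(33)) + (6 + 5))**2 = ((-624 - 8*I*sqrt(33)) + 11)**2 = (-613 - 8*I*sqrt(33))**2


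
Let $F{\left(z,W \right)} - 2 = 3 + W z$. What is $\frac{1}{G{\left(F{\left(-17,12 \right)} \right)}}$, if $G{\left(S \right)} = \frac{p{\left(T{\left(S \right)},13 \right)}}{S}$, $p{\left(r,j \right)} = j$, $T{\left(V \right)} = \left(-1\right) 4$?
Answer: $- \frac{199}{13} \approx -15.308$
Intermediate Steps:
$T{\left(V \right)} = -4$
$F{\left(z,W \right)} = 5 + W z$ ($F{\left(z,W \right)} = 2 + \left(3 + W z\right) = 5 + W z$)
$G{\left(S \right)} = \frac{13}{S}$
$\frac{1}{G{\left(F{\left(-17,12 \right)} \right)}} = \frac{1}{13 \frac{1}{5 + 12 \left(-17\right)}} = \frac{1}{13 \frac{1}{5 - 204}} = \frac{1}{13 \frac{1}{-199}} = \frac{1}{13 \left(- \frac{1}{199}\right)} = \frac{1}{- \frac{13}{199}} = - \frac{199}{13}$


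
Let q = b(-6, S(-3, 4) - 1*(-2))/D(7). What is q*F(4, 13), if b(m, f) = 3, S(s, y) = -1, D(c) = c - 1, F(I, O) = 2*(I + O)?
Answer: 17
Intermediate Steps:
F(I, O) = 2*I + 2*O
D(c) = -1 + c
q = ½ (q = 3/(-1 + 7) = 3/6 = 3*(⅙) = ½ ≈ 0.50000)
q*F(4, 13) = (2*4 + 2*13)/2 = (8 + 26)/2 = (½)*34 = 17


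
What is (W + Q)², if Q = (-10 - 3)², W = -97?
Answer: 5184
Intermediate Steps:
Q = 169 (Q = (-13)² = 169)
(W + Q)² = (-97 + 169)² = 72² = 5184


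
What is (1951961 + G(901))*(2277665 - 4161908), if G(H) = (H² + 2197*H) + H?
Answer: -8939150270880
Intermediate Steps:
G(H) = H² + 2198*H
(1951961 + G(901))*(2277665 - 4161908) = (1951961 + 901*(2198 + 901))*(2277665 - 4161908) = (1951961 + 901*3099)*(-1884243) = (1951961 + 2792199)*(-1884243) = 4744160*(-1884243) = -8939150270880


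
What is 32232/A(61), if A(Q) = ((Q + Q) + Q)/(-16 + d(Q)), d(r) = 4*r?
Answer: 2449632/61 ≈ 40158.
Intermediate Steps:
A(Q) = 3*Q/(-16 + 4*Q) (A(Q) = ((Q + Q) + Q)/(-16 + 4*Q) = (2*Q + Q)/(-16 + 4*Q) = (3*Q)/(-16 + 4*Q) = 3*Q/(-16 + 4*Q))
32232/A(61) = 32232/(((¾)*61/(-4 + 61))) = 32232/(((¾)*61/57)) = 32232/(((¾)*61*(1/57))) = 32232/(61/76) = 32232*(76/61) = 2449632/61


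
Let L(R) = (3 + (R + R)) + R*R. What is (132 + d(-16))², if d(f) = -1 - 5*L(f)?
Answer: 1008016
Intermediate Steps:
L(R) = 3 + R² + 2*R (L(R) = (3 + 2*R) + R² = 3 + R² + 2*R)
d(f) = -16 - 10*f - 5*f² (d(f) = -1 - 5*(3 + f² + 2*f) = -1 + (-15 - 10*f - 5*f²) = -16 - 10*f - 5*f²)
(132 + d(-16))² = (132 + (-16 - 10*(-16) - 5*(-16)²))² = (132 + (-16 + 160 - 5*256))² = (132 + (-16 + 160 - 1280))² = (132 - 1136)² = (-1004)² = 1008016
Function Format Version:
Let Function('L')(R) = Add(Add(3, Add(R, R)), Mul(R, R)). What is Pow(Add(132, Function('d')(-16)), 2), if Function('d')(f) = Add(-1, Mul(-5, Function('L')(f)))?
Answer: 1008016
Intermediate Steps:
Function('L')(R) = Add(3, Pow(R, 2), Mul(2, R)) (Function('L')(R) = Add(Add(3, Mul(2, R)), Pow(R, 2)) = Add(3, Pow(R, 2), Mul(2, R)))
Function('d')(f) = Add(-16, Mul(-10, f), Mul(-5, Pow(f, 2))) (Function('d')(f) = Add(-1, Mul(-5, Add(3, Pow(f, 2), Mul(2, f)))) = Add(-1, Add(-15, Mul(-10, f), Mul(-5, Pow(f, 2)))) = Add(-16, Mul(-10, f), Mul(-5, Pow(f, 2))))
Pow(Add(132, Function('d')(-16)), 2) = Pow(Add(132, Add(-16, Mul(-10, -16), Mul(-5, Pow(-16, 2)))), 2) = Pow(Add(132, Add(-16, 160, Mul(-5, 256))), 2) = Pow(Add(132, Add(-16, 160, -1280)), 2) = Pow(Add(132, -1136), 2) = Pow(-1004, 2) = 1008016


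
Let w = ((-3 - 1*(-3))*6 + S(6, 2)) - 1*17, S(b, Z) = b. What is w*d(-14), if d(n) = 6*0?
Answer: 0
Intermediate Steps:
d(n) = 0
w = -11 (w = ((-3 - 1*(-3))*6 + 6) - 1*17 = ((-3 + 3)*6 + 6) - 17 = (0*6 + 6) - 17 = (0 + 6) - 17 = 6 - 17 = -11)
w*d(-14) = -11*0 = 0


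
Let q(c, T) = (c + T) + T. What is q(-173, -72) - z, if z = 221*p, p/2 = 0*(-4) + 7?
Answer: -3411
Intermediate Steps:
p = 14 (p = 2*(0*(-4) + 7) = 2*(0 + 7) = 2*7 = 14)
q(c, T) = c + 2*T (q(c, T) = (T + c) + T = c + 2*T)
z = 3094 (z = 221*14 = 3094)
q(-173, -72) - z = (-173 + 2*(-72)) - 1*3094 = (-173 - 144) - 3094 = -317 - 3094 = -3411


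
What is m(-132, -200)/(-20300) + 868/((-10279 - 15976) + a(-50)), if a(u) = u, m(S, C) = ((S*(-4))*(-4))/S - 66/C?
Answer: -360999213/10679830000 ≈ -0.033802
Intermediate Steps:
m(S, C) = 16 - 66/C (m(S, C) = (-4*S*(-4))/S - 66/C = (16*S)/S - 66/C = 16 - 66/C)
m(-132, -200)/(-20300) + 868/((-10279 - 15976) + a(-50)) = (16 - 66/(-200))/(-20300) + 868/((-10279 - 15976) - 50) = (16 - 66*(-1/200))*(-1/20300) + 868/(-26255 - 50) = (16 + 33/100)*(-1/20300) + 868/(-26305) = (1633/100)*(-1/20300) + 868*(-1/26305) = -1633/2030000 - 868/26305 = -360999213/10679830000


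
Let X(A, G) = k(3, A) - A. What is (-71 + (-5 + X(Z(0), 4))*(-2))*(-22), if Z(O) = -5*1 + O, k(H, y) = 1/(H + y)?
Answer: 1540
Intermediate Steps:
Z(O) = -5 + O
X(A, G) = 1/(3 + A) - A
(-71 + (-5 + X(Z(0), 4))*(-2))*(-22) = (-71 + (-5 + (1 - (-5 + 0)*(3 + (-5 + 0)))/(3 + (-5 + 0)))*(-2))*(-22) = (-71 + (-5 + (1 - 1*(-5)*(3 - 5))/(3 - 5))*(-2))*(-22) = (-71 + (-5 + (1 - 1*(-5)*(-2))/(-2))*(-2))*(-22) = (-71 + (-5 - (1 - 10)/2)*(-2))*(-22) = (-71 + (-5 - 1/2*(-9))*(-2))*(-22) = (-71 + (-5 + 9/2)*(-2))*(-22) = (-71 - 1/2*(-2))*(-22) = (-71 + 1)*(-22) = -70*(-22) = 1540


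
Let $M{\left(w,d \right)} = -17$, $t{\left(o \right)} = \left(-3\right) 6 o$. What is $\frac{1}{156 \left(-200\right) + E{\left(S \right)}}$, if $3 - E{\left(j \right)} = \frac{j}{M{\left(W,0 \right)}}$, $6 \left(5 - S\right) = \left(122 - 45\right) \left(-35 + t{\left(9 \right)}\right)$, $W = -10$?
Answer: $- \frac{102}{3166895} \approx -3.2208 \cdot 10^{-5}$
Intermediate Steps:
$t{\left(o \right)} = - 18 o$
$S = \frac{15199}{6}$ ($S = 5 - \frac{\left(122 - 45\right) \left(-35 - 162\right)}{6} = 5 - \frac{77 \left(-35 - 162\right)}{6} = 5 - \frac{77 \left(-197\right)}{6} = 5 - - \frac{15169}{6} = 5 + \frac{15169}{6} = \frac{15199}{6} \approx 2533.2$)
$E{\left(j \right)} = 3 + \frac{j}{17}$ ($E{\left(j \right)} = 3 - \frac{j}{-17} = 3 - j \left(- \frac{1}{17}\right) = 3 - - \frac{j}{17} = 3 + \frac{j}{17}$)
$\frac{1}{156 \left(-200\right) + E{\left(S \right)}} = \frac{1}{156 \left(-200\right) + \left(3 + \frac{1}{17} \cdot \frac{15199}{6}\right)} = \frac{1}{-31200 + \left(3 + \frac{15199}{102}\right)} = \frac{1}{-31200 + \frac{15505}{102}} = \frac{1}{- \frac{3166895}{102}} = - \frac{102}{3166895}$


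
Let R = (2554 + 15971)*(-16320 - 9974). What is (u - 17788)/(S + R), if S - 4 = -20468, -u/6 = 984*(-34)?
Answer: -91474/243558407 ≈ -0.00037557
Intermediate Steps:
u = 200736 (u = -5904*(-34) = -6*(-33456) = 200736)
S = -20464 (S = 4 - 20468 = -20464)
R = -487096350 (R = 18525*(-26294) = -487096350)
(u - 17788)/(S + R) = (200736 - 17788)/(-20464 - 487096350) = 182948/(-487116814) = 182948*(-1/487116814) = -91474/243558407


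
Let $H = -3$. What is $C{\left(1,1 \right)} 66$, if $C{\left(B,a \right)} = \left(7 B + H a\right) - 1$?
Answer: $198$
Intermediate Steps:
$C{\left(B,a \right)} = -1 - 3 a + 7 B$ ($C{\left(B,a \right)} = \left(7 B - 3 a\right) - 1 = \left(- 3 a + 7 B\right) - 1 = -1 - 3 a + 7 B$)
$C{\left(1,1 \right)} 66 = \left(-1 - 3 + 7 \cdot 1\right) 66 = \left(-1 - 3 + 7\right) 66 = 3 \cdot 66 = 198$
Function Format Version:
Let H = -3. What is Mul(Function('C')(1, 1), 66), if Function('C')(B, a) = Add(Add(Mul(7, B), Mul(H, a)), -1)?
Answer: 198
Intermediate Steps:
Function('C')(B, a) = Add(-1, Mul(-3, a), Mul(7, B)) (Function('C')(B, a) = Add(Add(Mul(7, B), Mul(-3, a)), -1) = Add(Add(Mul(-3, a), Mul(7, B)), -1) = Add(-1, Mul(-3, a), Mul(7, B)))
Mul(Function('C')(1, 1), 66) = Mul(Add(-1, Mul(-3, 1), Mul(7, 1)), 66) = Mul(Add(-1, -3, 7), 66) = Mul(3, 66) = 198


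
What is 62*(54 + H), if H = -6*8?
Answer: 372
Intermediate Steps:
H = -48
62*(54 + H) = 62*(54 - 48) = 62*6 = 372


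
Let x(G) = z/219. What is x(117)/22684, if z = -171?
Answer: -57/1655932 ≈ -3.4422e-5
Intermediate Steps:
x(G) = -57/73 (x(G) = -171/219 = -171*1/219 = -57/73)
x(117)/22684 = -57/73/22684 = -57/73*1/22684 = -57/1655932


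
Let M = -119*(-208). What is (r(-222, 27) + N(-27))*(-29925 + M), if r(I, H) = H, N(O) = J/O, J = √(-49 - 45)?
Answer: -139671 + 5173*I*√94/27 ≈ -1.3967e+5 + 1857.6*I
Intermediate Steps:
J = I*√94 (J = √(-94) = I*√94 ≈ 9.6954*I)
N(O) = I*√94/O (N(O) = (I*√94)/O = I*√94/O)
M = 24752
(r(-222, 27) + N(-27))*(-29925 + M) = (27 + I*√94/(-27))*(-29925 + 24752) = (27 + I*√94*(-1/27))*(-5173) = (27 - I*√94/27)*(-5173) = -139671 + 5173*I*√94/27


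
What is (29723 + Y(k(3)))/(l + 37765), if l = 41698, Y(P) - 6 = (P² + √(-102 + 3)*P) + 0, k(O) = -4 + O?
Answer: 29730/79463 - 3*I*√11/79463 ≈ 0.37414 - 0.00012521*I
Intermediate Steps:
Y(P) = 6 + P² + 3*I*P*√11 (Y(P) = 6 + ((P² + √(-102 + 3)*P) + 0) = 6 + ((P² + √(-99)*P) + 0) = 6 + ((P² + (3*I*√11)*P) + 0) = 6 + ((P² + 3*I*P*√11) + 0) = 6 + (P² + 3*I*P*√11) = 6 + P² + 3*I*P*√11)
(29723 + Y(k(3)))/(l + 37765) = (29723 + (6 + (-4 + 3)² + 3*I*(-4 + 3)*√11))/(41698 + 37765) = (29723 + (6 + (-1)² + 3*I*(-1)*√11))/79463 = (29723 + (6 + 1 - 3*I*√11))*(1/79463) = (29723 + (7 - 3*I*√11))*(1/79463) = (29730 - 3*I*√11)*(1/79463) = 29730/79463 - 3*I*√11/79463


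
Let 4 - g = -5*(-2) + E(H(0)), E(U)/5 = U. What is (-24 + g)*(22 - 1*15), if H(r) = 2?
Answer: -280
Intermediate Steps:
E(U) = 5*U
g = -16 (g = 4 - (-5*(-2) + 5*2) = 4 - (10 + 10) = 4 - 1*20 = 4 - 20 = -16)
(-24 + g)*(22 - 1*15) = (-24 - 16)*(22 - 1*15) = -40*(22 - 15) = -40*7 = -280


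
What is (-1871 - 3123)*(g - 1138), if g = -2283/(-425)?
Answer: 2403946798/425 ≈ 5.6563e+6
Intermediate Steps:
g = 2283/425 (g = -2283*(-1/425) = 2283/425 ≈ 5.3718)
(-1871 - 3123)*(g - 1138) = (-1871 - 3123)*(2283/425 - 1138) = -4994*(-481367/425) = 2403946798/425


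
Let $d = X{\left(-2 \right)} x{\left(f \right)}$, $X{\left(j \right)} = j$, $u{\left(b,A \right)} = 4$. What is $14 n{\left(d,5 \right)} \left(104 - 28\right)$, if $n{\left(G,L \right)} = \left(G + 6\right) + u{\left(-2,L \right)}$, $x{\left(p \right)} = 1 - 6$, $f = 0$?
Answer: $21280$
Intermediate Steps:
$x{\left(p \right)} = -5$ ($x{\left(p \right)} = 1 - 6 = -5$)
$d = 10$ ($d = \left(-2\right) \left(-5\right) = 10$)
$n{\left(G,L \right)} = 10 + G$ ($n{\left(G,L \right)} = \left(G + 6\right) + 4 = \left(6 + G\right) + 4 = 10 + G$)
$14 n{\left(d,5 \right)} \left(104 - 28\right) = 14 \left(10 + 10\right) \left(104 - 28\right) = 14 \cdot 20 \cdot 76 = 280 \cdot 76 = 21280$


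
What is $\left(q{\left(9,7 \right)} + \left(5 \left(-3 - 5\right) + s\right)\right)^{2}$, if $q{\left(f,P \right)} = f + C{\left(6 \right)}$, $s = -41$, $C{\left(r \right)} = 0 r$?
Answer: $5184$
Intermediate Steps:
$C{\left(r \right)} = 0$
$q{\left(f,P \right)} = f$ ($q{\left(f,P \right)} = f + 0 = f$)
$\left(q{\left(9,7 \right)} + \left(5 \left(-3 - 5\right) + s\right)\right)^{2} = \left(9 - \left(41 - 5 \left(-3 - 5\right)\right)\right)^{2} = \left(9 + \left(5 \left(-8\right) - 41\right)\right)^{2} = \left(9 - 81\right)^{2} = \left(-72\right)^{2} = 5184$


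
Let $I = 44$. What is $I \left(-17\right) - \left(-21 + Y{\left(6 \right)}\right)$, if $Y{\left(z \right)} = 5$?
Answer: $-732$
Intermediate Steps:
$I \left(-17\right) - \left(-21 + Y{\left(6 \right)}\right) = 44 \left(-17\right) + \left(\left(10 - -11\right) - 5\right) = -748 + \left(\left(10 + 11\right) - 5\right) = -748 + \left(21 - 5\right) = -748 + 16 = -732$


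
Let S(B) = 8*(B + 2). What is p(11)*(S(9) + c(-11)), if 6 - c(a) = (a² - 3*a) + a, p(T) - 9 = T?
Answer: -980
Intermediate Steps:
S(B) = 16 + 8*B (S(B) = 8*(2 + B) = 16 + 8*B)
p(T) = 9 + T
c(a) = 6 - a² + 2*a (c(a) = 6 - ((a² - 3*a) + a) = 6 - (a² - 2*a) = 6 + (-a² + 2*a) = 6 - a² + 2*a)
p(11)*(S(9) + c(-11)) = (9 + 11)*((16 + 8*9) + (6 - 1*(-11)² + 2*(-11))) = 20*((16 + 72) + (6 - 1*121 - 22)) = 20*(88 + (6 - 121 - 22)) = 20*(88 - 137) = 20*(-49) = -980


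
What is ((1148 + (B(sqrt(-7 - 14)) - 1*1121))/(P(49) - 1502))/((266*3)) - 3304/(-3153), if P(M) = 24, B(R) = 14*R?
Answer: 1298932615/1239595644 - I*sqrt(21)/84246 ≈ 1.0479 - 5.4395e-5*I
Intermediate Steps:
((1148 + (B(sqrt(-7 - 14)) - 1*1121))/(P(49) - 1502))/((266*3)) - 3304/(-3153) = ((1148 + (14*sqrt(-7 - 14) - 1*1121))/(24 - 1502))/((266*3)) - 3304/(-3153) = ((1148 + (14*sqrt(-21) - 1121))/(-1478))/798 - 3304*(-1/3153) = ((1148 + (14*(I*sqrt(21)) - 1121))*(-1/1478))*(1/798) + 3304/3153 = ((1148 + (14*I*sqrt(21) - 1121))*(-1/1478))*(1/798) + 3304/3153 = ((1148 + (-1121 + 14*I*sqrt(21)))*(-1/1478))*(1/798) + 3304/3153 = ((27 + 14*I*sqrt(21))*(-1/1478))*(1/798) + 3304/3153 = (-27/1478 - 7*I*sqrt(21)/739)*(1/798) + 3304/3153 = (-9/393148 - I*sqrt(21)/84246) + 3304/3153 = 1298932615/1239595644 - I*sqrt(21)/84246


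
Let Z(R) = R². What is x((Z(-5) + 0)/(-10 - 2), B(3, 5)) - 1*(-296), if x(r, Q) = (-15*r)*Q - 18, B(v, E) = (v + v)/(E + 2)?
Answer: 4267/14 ≈ 304.79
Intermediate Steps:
B(v, E) = 2*v/(2 + E) (B(v, E) = (2*v)/(2 + E) = 2*v/(2 + E))
x(r, Q) = -18 - 15*Q*r (x(r, Q) = -15*Q*r - 18 = -18 - 15*Q*r)
x((Z(-5) + 0)/(-10 - 2), B(3, 5)) - 1*(-296) = (-18 - 15*2*3/(2 + 5)*((-5)² + 0)/(-10 - 2)) - 1*(-296) = (-18 - 15*2*3/7*(25 + 0)/(-12)) + 296 = (-18 - 15*2*3*(⅐)*25*(-1/12)) + 296 = (-18 - 15*6/7*(-25/12)) + 296 = (-18 + 375/14) + 296 = 123/14 + 296 = 4267/14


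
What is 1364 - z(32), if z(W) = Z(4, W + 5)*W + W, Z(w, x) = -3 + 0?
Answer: 1428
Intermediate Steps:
Z(w, x) = -3
z(W) = -2*W (z(W) = -3*W + W = -2*W)
1364 - z(32) = 1364 - (-2)*32 = 1364 - 1*(-64) = 1364 + 64 = 1428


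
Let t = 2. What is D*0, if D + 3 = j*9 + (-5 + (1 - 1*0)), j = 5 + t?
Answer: 0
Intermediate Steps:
j = 7 (j = 5 + 2 = 7)
D = 56 (D = -3 + (7*9 + (-5 + (1 - 1*0))) = -3 + (63 + (-5 + (1 + 0))) = -3 + (63 + (-5 + 1)) = -3 + (63 - 4) = -3 + 59 = 56)
D*0 = 56*0 = 0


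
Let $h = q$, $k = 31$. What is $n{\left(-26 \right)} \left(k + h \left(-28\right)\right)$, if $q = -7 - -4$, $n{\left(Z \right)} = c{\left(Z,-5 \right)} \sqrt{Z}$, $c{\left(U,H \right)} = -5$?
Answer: $- 575 i \sqrt{26} \approx - 2931.9 i$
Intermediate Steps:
$n{\left(Z \right)} = - 5 \sqrt{Z}$
$q = -3$ ($q = -7 + 4 = -3$)
$h = -3$
$n{\left(-26 \right)} \left(k + h \left(-28\right)\right) = - 5 \sqrt{-26} \left(31 - -84\right) = - 5 i \sqrt{26} \left(31 + 84\right) = - 5 i \sqrt{26} \cdot 115 = - 575 i \sqrt{26}$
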